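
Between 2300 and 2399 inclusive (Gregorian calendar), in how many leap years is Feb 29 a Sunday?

Leap years in 2300–2399: 24 of them.
Feb 29 weekday advances by 5 (mod 7) from one leap year to the next four years later (or differs when a century non-leap intervenes).
Leap-day weekdays: 2304:Mon 2308:Sat 2312:Thu 2316:Tue 2320:Sun✓ 2324:Fri 2328:Wed 2332:Mon 2336:Sat 2340:Thu 2344:Tue 2348:Sun✓ 2352:Fri 2356:Wed 2360:Mon 2364:Sat 2368:Thu 2372:Tue 2376:Sun✓ 2380:Fri 2384:Wed 2388:Mon 2392:Sat 2396:Thu
Sunday: 2320, 2348, 2376 → 3.

3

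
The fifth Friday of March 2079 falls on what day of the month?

March 1, 2079 is a Wednesday, so the first Friday is the 3rd.
The fifth Friday is 3 + 28 = 31.

31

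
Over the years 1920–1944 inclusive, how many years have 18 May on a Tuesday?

Track 18 May's weekday year by year (advancing +1, or +2 across a Feb 29):
  1920: Tue ✓  1921: Wed (+1)  1922: Thu (+1)  1923: Fri (+1)  1924: Sun (+2)
  1925: Mon (+1)  1926: Tue (+1) ✓  1927: Wed (+1)  1928: Fri (+2)  1929: Sat (+1)
  1930: Sun (+1)  1931: Mon (+1)  1932: Wed (+2)  1933: Thu (+1)  1934: Fri (+1)
  1935: Sat (+1)  1936: Mon (+2)  1937: Tue (+1) ✓  1938: Wed (+1)  1939: Thu (+1)
  1940: Sat (+2)  1941: Sun (+1)  1942: Mon (+1)  1943: Tue (+1) ✓  1944: Thu (+2)
Tuesday years: 1920, 1926, 1937, 1943 — 4 in total.

4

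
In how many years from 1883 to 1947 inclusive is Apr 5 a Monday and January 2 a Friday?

1

Check each year's weekday for Apr 5 and January 2:
  1883: Thu/Tue  1884: Sat/Wed  1885: Sun/Fri  1886: Mon/Sat  1887: Tue/Sun  1888: Thu/Mon  1889: Fri/Wed  1890: Sat/Thu  1891: Sun/Fri  1892: Tue/Sat  1893: Wed/Mon  1894: Thu/Tue  1895: Fri/Wed  1896: Sun/Thu  …(37 more)…  1934: Thu/Tue  1935: Fri/Wed  1936: Sun/Thu  1937: Mon/Sat  1938: Tue/Sun  1939: Wed/Mon  1940: Fri/Tue  1941: Sat/Thu  1942: Sun/Fri  1943: Mon/Sat  1944: Wed/Sun  1945: Thu/Tue  1946: Fri/Wed  1947: Sat/Thu
Both conditions hold in: 1920 — 1.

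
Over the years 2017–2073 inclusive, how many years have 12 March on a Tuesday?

8

Track 12 March's weekday year by year (advancing +1, or +2 across a Feb 29):
  2017: Sun  2018: Mon (+1)  2019: Tue (+1) ✓  2020: Thu (+2)  2021: Fri (+1)
  2022: Sat (+1)  2023: Sun (+1)  2024: Tue (+2) ✓  2025: Wed (+1)  2026: Thu (+1)
  2027: Fri (+1)  2028: Sun (+2)  2029: Mon (+1)  2030: Tue (+1) ✓  … (29 more years) …
  2060: Fri (+2)  2061: Sat (+1)  2062: Sun (+1)  2063: Mon (+1)  2064: Wed (+2)
  2065: Thu (+1)  2066: Fri (+1)  2067: Sat (+1)  2068: Mon (+2)  2069: Tue (+1) ✓
  2070: Wed (+1)  2071: Thu (+1)  2072: Sat (+2)  2073: Sun (+1)
Tuesday years: 2019, 2024, 2030, 2041, 2047, 2052, 2058, 2069 — 8 in total.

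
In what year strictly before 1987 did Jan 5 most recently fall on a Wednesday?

From one year to the next, a fixed date's weekday advances by 1, or by 2 when a Feb 29 lies between the two dates.
1987: January 5 is Monday.
1986: Sunday (−1)
1985: Saturday (−1)
1984: Thursday (−2)
1983: Wednesday (−1)
Jan 5 falls on a Wednesday in 1983.

1983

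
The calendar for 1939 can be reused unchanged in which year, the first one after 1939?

1950

Two years share a calendar iff Jan 1 falls on the same weekday and both are leap or both are common. 1939: Jan 1 is Sunday, common year.
1940: Jan 1 Monday, leap
1941: Jan 1 Wednesday, common
1942: Jan 1 Thursday, common
1943: Jan 1 Friday, common
1944: Jan 1 Saturday, leap
1945: Jan 1 Monday, common
1946: Jan 1 Tuesday, common
1947: Jan 1 Wednesday, common
1948: Jan 1 Thursday, leap
1949: Jan 1 Saturday, common
1950: Jan 1 Sunday, common
1950 matches on both conditions.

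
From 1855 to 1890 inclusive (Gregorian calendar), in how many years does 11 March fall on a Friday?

5

Track 11 March's weekday year by year (advancing +1, or +2 across a Feb 29):
  1855: Sun  1856: Tue (+2)  1857: Wed (+1)  1858: Thu (+1)  1859: Fri (+1) ✓
  1860: Sun (+2)  1861: Mon (+1)  1862: Tue (+1)  1863: Wed (+1)  1864: Fri (+2) ✓
  1865: Sat (+1)  1866: Sun (+1)  1867: Mon (+1)  1868: Wed (+2)  … (8 more years) …
  1877: Sun (+1)  1878: Mon (+1)  1879: Tue (+1)  1880: Thu (+2)  1881: Fri (+1) ✓
  1882: Sat (+1)  1883: Sun (+1)  1884: Tue (+2)  1885: Wed (+1)  1886: Thu (+1)
  1887: Fri (+1) ✓  1888: Sun (+2)  1889: Mon (+1)  1890: Tue (+1)
Friday years: 1859, 1864, 1870, 1881, 1887 — 5 in total.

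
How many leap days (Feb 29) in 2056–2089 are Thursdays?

Leap years in 2056–2089: 9 of them.
Feb 29 weekday advances by 5 (mod 7) from one leap year to the next four years later (or differs when a century non-leap intervenes).
Leap-day weekdays: 2056:Tue 2060:Sun 2064:Fri 2068:Wed 2072:Mon 2076:Sat 2080:Thu✓ 2084:Tue 2088:Sun
Thursday: 2080 → 1.

1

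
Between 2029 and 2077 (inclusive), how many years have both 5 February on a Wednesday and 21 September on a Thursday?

Check each year's weekday for 5 February and 21 September:
  2029: Mon/Fri  2030: Tue/Sat  2031: Wed/Sun  2032: Thu/Tue  2033: Sat/Wed  2034: Sun/Thu  2035: Mon/Fri  2036: Tue/Sun  2037: Thu/Mon  2038: Fri/Tue  2039: Sat/Wed  2040: Sun/Fri  2041: Tue/Sat  2042: Wed/Sun  …(21 more)…  2064: Tue/Sun  2065: Thu/Mon  2066: Fri/Tue  2067: Sat/Wed  2068: Sun/Fri  2069: Tue/Sat  2070: Wed/Sun  2071: Thu/Mon  2072: Fri/Wed  2073: Sun/Thu  2074: Mon/Fri  2075: Tue/Sat  2076: Wed/Mon  2077: Fri/Tue
Both conditions hold in: no year — 0.

0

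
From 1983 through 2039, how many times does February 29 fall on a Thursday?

2

Leap years in 1983–2039: 14 of them.
Feb 29 weekday advances by 5 (mod 7) from one leap year to the next four years later (or differs when a century non-leap intervenes).
Leap-day weekdays: 1984:Wed 1988:Mon 1992:Sat 1996:Thu✓ 2000:Tue 2004:Sun 2008:Fri 2012:Wed 2016:Mon 2020:Sat 2024:Thu✓ 2028:Tue 2032:Sun 2036:Fri
Thursday: 1996, 2024 → 2.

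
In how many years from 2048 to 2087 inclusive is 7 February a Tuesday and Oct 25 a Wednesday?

Check each year's weekday for 7 February and Oct 25:
  2048: Fri/Sun  2049: Sun/Mon  2050: Mon/Tue  2051: Tue/Wed ✓  2052: Wed/Fri  2053: Fri/Sat  2054: Sat/Sun  2055: Sun/Mon  2056: Mon/Wed  2057: Wed/Thu  2058: Thu/Fri  2059: Fri/Sat  2060: Sat/Mon  2061: Mon/Tue  …(12 more)…  2074: Wed/Thu  2075: Thu/Fri  2076: Fri/Sun  2077: Sun/Mon  2078: Mon/Tue  2079: Tue/Wed ✓  2080: Wed/Fri  2081: Fri/Sat  2082: Sat/Sun  2083: Sun/Mon  2084: Mon/Wed  2085: Wed/Thu  2086: Thu/Fri  2087: Fri/Sat
Both conditions hold in: 2051, 2062, 2073, 2079 — 4.

4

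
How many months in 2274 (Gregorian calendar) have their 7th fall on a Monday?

Check the 7th of each month of 2274: Jan 7: Wed, Feb 7: Sat, Mar 7: Sat, Apr 7: Tue, May 7: Thu, Jun 7: Sun, Jul 7: Tue, Aug 7: Fri, Sep 7: Mon, Oct 7: Wed, Nov 7: Sat, Dec 7: Mon.
Monday occurs in September, December — 2 months.

2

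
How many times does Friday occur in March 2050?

March 2050 has 31 days and begins on Tuesday.
The first Friday is March 4.
Fridays fall on 4, 11, 18, 25 — that's 4.

4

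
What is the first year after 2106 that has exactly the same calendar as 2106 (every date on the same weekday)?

2117

Two years share a calendar iff Jan 1 falls on the same weekday and both are leap or both are common. 2106: Jan 1 is Friday, common year.
2107: Jan 1 Saturday, common
2108: Jan 1 Sunday, leap
2109: Jan 1 Tuesday, common
2110: Jan 1 Wednesday, common
2111: Jan 1 Thursday, common
2112: Jan 1 Friday, leap
2113: Jan 1 Sunday, common
2114: Jan 1 Monday, common
2115: Jan 1 Tuesday, common
2116: Jan 1 Wednesday, leap
2117: Jan 1 Friday, common
2117 matches on both conditions.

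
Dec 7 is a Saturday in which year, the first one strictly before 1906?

From one year to the next, a fixed date's weekday advances by 1, or by 2 when a Feb 29 lies between the two dates.
1906: December 7 is Friday.
1905: Thursday (−1)
1904: Wednesday (−1)
1903: Monday (−2)
1902: Sunday (−1)
1901: Saturday (−1)
Dec 7 falls on a Saturday in 1901.

1901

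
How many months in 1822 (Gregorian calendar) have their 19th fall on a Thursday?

Check the 19th of each month of 1822: Jan 19: Sat, Feb 19: Tue, Mar 19: Tue, Apr 19: Fri, May 19: Sun, Jun 19: Wed, Jul 19: Fri, Aug 19: Mon, Sep 19: Thu, Oct 19: Sat, Nov 19: Tue, Dec 19: Thu.
Thursday occurs in September, December — 2 months.

2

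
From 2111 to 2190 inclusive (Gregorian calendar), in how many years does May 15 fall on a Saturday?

12

Track May 15's weekday year by year (advancing +1, or +2 across a Feb 29):
  2111: Fri  2112: Sun (+2)  2113: Mon (+1)  2114: Tue (+1)  2115: Wed (+1)
  2116: Fri (+2)  2117: Sat (+1) ✓  2118: Sun (+1)  2119: Mon (+1)  2120: Wed (+2)
  2121: Thu (+1)  2122: Fri (+1)  2123: Sat (+1) ✓  2124: Mon (+2)  … (52 more years) …
  2177: Thu (+1)  2178: Fri (+1)  2179: Sat (+1) ✓  2180: Mon (+2)  2181: Tue (+1)
  2182: Wed (+1)  2183: Thu (+1)  2184: Sat (+2) ✓  2185: Sun (+1)  2186: Mon (+1)
  2187: Tue (+1)  2188: Thu (+2)  2189: Fri (+1)  2190: Sat (+1) ✓
Saturday years: 2117, 2123, 2128, 2134, 2145, 2151, 2156, 2162, 2173, 2179, 2184, 2190 — 12 in total.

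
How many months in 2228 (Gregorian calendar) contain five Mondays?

4

A month of length L has five Mondays iff its first Monday is on day ≤ L−28 (so day 1–3 in a 31-day month, 1–2 in a 30-day month, day 1 in a leap February).
Checking each month of 2228: Jan starts Tue (31d); Feb starts Fri (29d); Mar starts Sat (31d) ✓; Apr starts Tue (30d); May starts Thu (31d); Jun starts Sun (30d) ✓; Jul starts Tue (31d); Aug starts Fri (31d); Sep starts Mon (30d) ✓; Oct starts Wed (31d); Nov starts Sat (30d); Dec starts Mon (31d) ✓.
Five-Monday months: March, June, September, December → 4.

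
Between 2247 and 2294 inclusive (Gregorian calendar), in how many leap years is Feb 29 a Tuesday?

2

Leap years in 2247–2294: 12 of them.
Feb 29 weekday advances by 5 (mod 7) from one leap year to the next four years later (or differs when a century non-leap intervenes).
Leap-day weekdays: 2248:Tue✓ 2252:Sun 2256:Fri 2260:Wed 2264:Mon 2268:Sat 2272:Thu 2276:Tue✓ 2280:Sun 2284:Fri 2288:Wed 2292:Mon
Tuesday: 2248, 2276 → 2.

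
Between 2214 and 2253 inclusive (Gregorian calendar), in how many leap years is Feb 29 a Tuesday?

2

Leap years in 2214–2253: 10 of them.
Feb 29 weekday advances by 5 (mod 7) from one leap year to the next four years later (or differs when a century non-leap intervenes).
Leap-day weekdays: 2216:Thu 2220:Tue✓ 2224:Sun 2228:Fri 2232:Wed 2236:Mon 2240:Sat 2244:Thu 2248:Tue✓ 2252:Sun
Tuesday: 2220, 2248 → 2.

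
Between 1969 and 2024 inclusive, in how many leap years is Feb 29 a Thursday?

2

Leap years in 1969–2024: 14 of them.
Feb 29 weekday advances by 5 (mod 7) from one leap year to the next four years later (or differs when a century non-leap intervenes).
Leap-day weekdays: 1972:Tue 1976:Sun 1980:Fri 1984:Wed 1988:Mon 1992:Sat 1996:Thu✓ 2000:Tue 2004:Sun 2008:Fri 2012:Wed 2016:Mon 2020:Sat 2024:Thu✓
Thursday: 1996, 2024 → 2.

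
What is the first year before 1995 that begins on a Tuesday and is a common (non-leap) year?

1991

Jan 1 advances by 2 weekdays after a leap year and by 1 after a common year.
1995: Jan 1 is Sunday.
1994: Saturday
1993: Friday
1992: Wednesday (leap)
1991: Tuesday
1991 begins on a Tuesday and is a common year.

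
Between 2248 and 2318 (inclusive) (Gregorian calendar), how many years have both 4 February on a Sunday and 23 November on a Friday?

Check each year's weekday for 4 February and 23 November:
  2248: Fri/Thu  2249: Sun/Fri ✓  2250: Mon/Sat  2251: Tue/Sun  2252: Wed/Tue  2253: Fri/Wed  2254: Sat/Thu  2255: Sun/Fri ✓  2256: Mon/Sun  2257: Wed/Mon  2258: Thu/Tue  2259: Fri/Wed  2260: Sat/Fri  2261: Mon/Sat  …(43 more)…  2305: Sat/Thu  2306: Sun/Fri ✓  2307: Mon/Sat  2308: Tue/Mon  2309: Thu/Tue  2310: Fri/Wed  2311: Sat/Thu  2312: Sun/Sat  2313: Tue/Sun  2314: Wed/Mon  2315: Thu/Tue  2316: Fri/Thu  2317: Sun/Fri ✓  2318: Mon/Sat
Both conditions hold in: 2249, 2255, 2266, 2277, 2283, 2294, 2300, 2306, 2317 — 9.

9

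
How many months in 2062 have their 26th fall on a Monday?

1

Check the 26th of each month of 2062: Jan 26: Thu, Feb 26: Sun, Mar 26: Sun, Apr 26: Wed, May 26: Fri, Jun 26: Mon, Jul 26: Wed, Aug 26: Sat, Sep 26: Tue, Oct 26: Thu, Nov 26: Sun, Dec 26: Tue.
Monday occurs in June — 1 month.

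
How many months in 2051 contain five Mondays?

A month of length L has five Mondays iff its first Monday is on day ≤ L−28 (so day 1–3 in a 31-day month, 1–2 in a 30-day month, day 1 in a leap February).
Checking each month of 2051: Jan starts Sun (31d) ✓; Feb starts Wed (28d); Mar starts Wed (31d); Apr starts Sat (30d); May starts Mon (31d) ✓; Jun starts Thu (30d); Jul starts Sat (31d) ✓; Aug starts Tue (31d); Sep starts Fri (30d); Oct starts Sun (31d) ✓; Nov starts Wed (30d); Dec starts Fri (31d).
Five-Monday months: January, May, July, October → 4.

4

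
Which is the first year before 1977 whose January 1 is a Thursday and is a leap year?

1976

Jan 1 advances by 2 weekdays after a leap year and by 1 after a common year.
1977: Jan 1 is Saturday.
1976: Thursday (leap)
1976 begins on a Thursday and is a leap year.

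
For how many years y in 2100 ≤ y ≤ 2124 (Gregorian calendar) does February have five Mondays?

1

February has 28 days (29 in leap years); it has five Mondays when Monday falls among the first (month-length − 28) days — i.e. when February 1 is Monday in a leap year (never in a common year).
February 1 by year: 2100:Mon 2101:Tue 2102:Wed 2103:Thu 2104:Fri 2105:Sun 2106:Mon 2107:Tue 2108:Wed 2109:Fri 2110:Sat 2111:Sun 2112:Mon✓ 2113:Wed 2114:Thu 2115:Fri 2116:Sat 2117:Mon 2118:Tue 2119:Wed 2120:Thu 2121:Sat 2122:Sun 2123:Mon 2124:Tue
Years with five Mondays: 2112 → 1.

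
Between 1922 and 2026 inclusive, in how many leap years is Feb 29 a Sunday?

Leap years in 1922–2026: 26 of them.
Feb 29 weekday advances by 5 (mod 7) from one leap year to the next four years later (or differs when a century non-leap intervenes).
Leap-day weekdays: 1924:Fri 1928:Wed 1932:Mon 1936:Sat 1940:Thu 1944:Tue 1948:Sun✓ 1952:Fri 1956:Wed 1960:Mon 1964:Sat 1968:Thu 1972:Tue 1976:Sun✓ 1980:Fri 1984:Wed 1988:Mon 1992:Sat 1996:Thu 2000:Tue 2004:Sun✓ 2008:Fri 2012:Wed 2016:Mon 2020:Sat 2024:Thu
Sunday: 1948, 1976, 2004 → 3.

3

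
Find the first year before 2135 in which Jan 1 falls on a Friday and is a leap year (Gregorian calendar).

Jan 1 advances by 2 weekdays after a leap year and by 1 after a common year.
2135: Jan 1 is Saturday.
2134: Friday
2133: Thursday
2132: Tuesday (leap)
2131: Monday
2130: Sunday
2129: Saturday
2128: Thursday (leap)
2127: Wednesday
2126: Tuesday
2125: Monday
2124: Saturday (leap)
2123: Friday
2122: Thursday
2121: Wednesday
2120: Monday (leap)
2119: Sunday
2118: Saturday
2117: Friday
2116: Wednesday (leap)
2115: Tuesday
2114: Monday
2113: Sunday
2112: Friday (leap)
2112 begins on a Friday and is a leap year.

2112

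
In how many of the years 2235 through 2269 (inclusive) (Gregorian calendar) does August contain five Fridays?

14

August has 31 days; it has five Fridays when Friday falls among the first (month-length − 28) days — i.e. when August 1 is one of Friday/Thursday/Wednesday.
August 1 by year: 2235:Sat 2236:Mon 2237:Tue 2238:Wed✓ 2239:Thu✓ 2240:Sat 2241:Sun 2242:Mon 2243:Tue 2244:Thu✓ 2245:Fri✓ 2246:Sat 2247:Sun 2248:Tue 2249:Wed✓ …(5 more)… 2255:Wed✓ 2256:Fri✓ 2257:Sat 2258:Sun 2259:Mon 2260:Wed✓ 2261:Thu✓ 2262:Fri✓ 2263:Sat 2264:Mon 2265:Tue 2266:Wed✓ 2267:Thu✓ 2268:Sat 2269:Sun
Years with five Fridays: 2238, 2239, 2244, 2245, 2249, 2250, 2251, 2255, 2256, 2260, 2261, 2262, 2266, 2267 → 14.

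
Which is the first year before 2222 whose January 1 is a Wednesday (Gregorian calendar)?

Jan 1 advances by 2 weekdays after a leap year and by 1 after a common year.
2222: Jan 1 is Tuesday.
2221: Monday
2220: Saturday (leap)
2219: Friday
2218: Thursday
2217: Wednesday
2217 begins on a Wednesday

2217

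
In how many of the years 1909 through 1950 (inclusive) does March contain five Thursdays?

18

March has 31 days; it has five Thursdays when Thursday falls among the first (month-length − 28) days — i.e. when March 1 is one of Thursday/Wednesday/Tuesday.
March 1 by year: 1909:Mon 1910:Tue✓ 1911:Wed✓ 1912:Fri 1913:Sat 1914:Sun 1915:Mon 1916:Wed✓ 1917:Thu✓ 1918:Fri 1919:Sat 1920:Mon 1921:Tue✓ 1922:Wed✓ 1923:Thu✓ …(12 more)… 1936:Sun 1937:Mon 1938:Tue✓ 1939:Wed✓ 1940:Fri 1941:Sat 1942:Sun 1943:Mon 1944:Wed✓ 1945:Thu✓ 1946:Fri 1947:Sat 1948:Mon 1949:Tue✓ 1950:Wed✓
Years with five Thursdays: 1910, 1911, 1916, 1917, 1921, 1922, 1923, 1927, 1928, 1932, 1933, 1934, 1938, 1939, 1944, 1945, 1949, 1950 → 18.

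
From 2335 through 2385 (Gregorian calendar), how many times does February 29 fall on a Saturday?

2

Leap years in 2335–2385: 13 of them.
Feb 29 weekday advances by 5 (mod 7) from one leap year to the next four years later (or differs when a century non-leap intervenes).
Leap-day weekdays: 2336:Sat✓ 2340:Thu 2344:Tue 2348:Sun 2352:Fri 2356:Wed 2360:Mon 2364:Sat✓ 2368:Thu 2372:Tue 2376:Sun 2380:Fri 2384:Wed
Saturday: 2336, 2364 → 2.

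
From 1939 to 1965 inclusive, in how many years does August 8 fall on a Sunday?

Track August 8's weekday year by year (advancing +1, or +2 across a Feb 29):
  1939: Tue  1940: Thu (+2)  1941: Fri (+1)  1942: Sat (+1)  1943: Sun (+1) ✓
  1944: Tue (+2)  1945: Wed (+1)  1946: Thu (+1)  1947: Fri (+1)  1948: Sun (+2) ✓
  1949: Mon (+1)  1950: Tue (+1)  1951: Wed (+1)  1952: Fri (+2)  1953: Sat (+1)
  1954: Sun (+1) ✓  1955: Mon (+1)  1956: Wed (+2)  1957: Thu (+1)  1958: Fri (+1)
  1959: Sat (+1)  1960: Mon (+2)  1961: Tue (+1)  1962: Wed (+1)  1963: Thu (+1)
  1964: Sat (+2)  1965: Sun (+1) ✓
Sunday years: 1943, 1948, 1954, 1965 — 4 in total.

4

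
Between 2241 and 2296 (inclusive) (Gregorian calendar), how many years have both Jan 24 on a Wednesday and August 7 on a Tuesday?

6

Check each year's weekday for Jan 24 and August 7:
  2241: Sun/Sat  2242: Mon/Sun  2243: Tue/Mon  2244: Wed/Wed  2245: Fri/Thu  2246: Sat/Fri  2247: Sun/Sat  2248: Mon/Mon  2249: Wed/Tue ✓  2250: Thu/Wed  2251: Fri/Thu  2252: Sat/Sat  2253: Mon/Sun  2254: Tue/Mon  …(28 more)…  2283: Wed/Tue ✓  2284: Thu/Thu  2285: Sat/Fri  2286: Sun/Sat  2287: Mon/Sun  2288: Tue/Tue  2289: Thu/Wed  2290: Fri/Thu  2291: Sat/Fri  2292: Sun/Sun  2293: Tue/Mon  2294: Wed/Tue ✓  2295: Thu/Wed  2296: Fri/Fri
Both conditions hold in: 2249, 2255, 2266, 2277, 2283, 2294 — 6.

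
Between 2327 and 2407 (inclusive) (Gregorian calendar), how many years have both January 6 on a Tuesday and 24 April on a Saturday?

Check each year's weekday for January 6 and 24 April:
  2327: Thu/Sun  2328: Fri/Tue  2329: Sun/Wed  2330: Mon/Thu  2331: Tue/Fri  2332: Wed/Sun  2333: Fri/Mon  2334: Sat/Tue  2335: Sun/Wed  2336: Mon/Fri  2337: Wed/Sat  2338: Thu/Sun  2339: Fri/Mon  2340: Sat/Wed  …(53 more)…  2394: Thu/Sun  2395: Fri/Mon  2396: Sat/Wed  2397: Mon/Thu  2398: Tue/Fri  2399: Wed/Sat  2400: Thu/Mon  2401: Sat/Tue  2402: Sun/Wed  2403: Mon/Thu  2404: Tue/Sat ✓  2405: Thu/Sun  2406: Fri/Mon  2407: Sat/Tue
Both conditions hold in: 2348, 2376, 2404 — 3.

3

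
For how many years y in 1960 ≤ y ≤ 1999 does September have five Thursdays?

12

September has 30 days; it has five Thursdays when Thursday falls among the first (month-length − 28) days — i.e. when September 1 is one of Thursday/Wednesday.
September 1 by year: 1960:Thu✓ 1961:Fri 1962:Sat 1963:Sun 1964:Tue 1965:Wed✓ 1966:Thu✓ 1967:Fri 1968:Sun 1969:Mon 1970:Tue 1971:Wed✓ 1972:Fri 1973:Sat 1974:Sun …(10 more)… 1985:Sun 1986:Mon 1987:Tue 1988:Thu✓ 1989:Fri 1990:Sat 1991:Sun 1992:Tue 1993:Wed✓ 1994:Thu✓ 1995:Fri 1996:Sun 1997:Mon 1998:Tue 1999:Wed✓
Years with five Thursdays: 1960, 1965, 1966, 1971, 1976, 1977, 1982, 1983, 1988, 1993, 1994, 1999 → 12.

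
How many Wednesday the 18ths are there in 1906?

Check the 18th of each month of 1906: Jan 18: Thu, Feb 18: Sun, Mar 18: Sun, Apr 18: Wed, May 18: Fri, Jun 18: Mon, Jul 18: Wed, Aug 18: Sat, Sep 18: Tue, Oct 18: Thu, Nov 18: Sun, Dec 18: Tue.
Wednesday occurs in April, July — 2 months.

2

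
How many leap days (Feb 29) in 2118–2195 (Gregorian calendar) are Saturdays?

2

Leap years in 2118–2195: 19 of them.
Feb 29 weekday advances by 5 (mod 7) from one leap year to the next four years later (or differs when a century non-leap intervenes).
Leap-day weekdays: 2120:Thu 2124:Tue 2128:Sun 2132:Fri 2136:Wed 2140:Mon 2144:Sat✓ 2148:Thu 2152:Tue 2156:Sun 2160:Fri 2164:Wed 2168:Mon 2172:Sat✓ 2176:Thu 2180:Tue 2184:Sun 2188:Fri 2192:Wed
Saturday: 2144, 2172 → 2.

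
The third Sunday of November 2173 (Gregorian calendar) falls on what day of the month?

November 1, 2173 is a Monday, so the first Sunday is the 7th.
The third Sunday is 7 + 14 = 21.

21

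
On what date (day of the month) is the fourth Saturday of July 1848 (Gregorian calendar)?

July 1, 1848 is a Saturday, so the first Saturday is the 1st.
The fourth Saturday is 1 + 21 = 22.

22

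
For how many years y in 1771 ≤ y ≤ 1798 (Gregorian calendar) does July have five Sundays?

July has 31 days; it has five Sundays when Sunday falls among the first (month-length − 28) days — i.e. when July 1 is one of Sunday/Saturday/Friday.
July 1 by year: 1771:Mon 1772:Wed 1773:Thu 1774:Fri✓ 1775:Sat✓ 1776:Mon 1777:Tue 1778:Wed 1779:Thu 1780:Sat✓ 1781:Sun✓ 1782:Mon 1783:Tue 1784:Thu 1785:Fri✓ 1786:Sat✓ 1787:Sun✓ 1788:Tue 1789:Wed 1790:Thu 1791:Fri✓ 1792:Sun✓ 1793:Mon 1794:Tue 1795:Wed 1796:Fri✓ 1797:Sat✓ 1798:Sun✓
Years with five Sundays: 1774, 1775, 1780, 1781, 1785, 1786, 1787, 1791, 1792, 1796, 1797, 1798 → 12.

12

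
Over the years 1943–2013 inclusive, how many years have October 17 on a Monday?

10

Track October 17's weekday year by year (advancing +1, or +2 across a Feb 29):
  1943: Sun  1944: Tue (+2)  1945: Wed (+1)  1946: Thu (+1)  1947: Fri (+1)
  1948: Sun (+2)  1949: Mon (+1) ✓  1950: Tue (+1)  1951: Wed (+1)  1952: Fri (+2)
  1953: Sat (+1)  1954: Sun (+1)  1955: Mon (+1) ✓  1956: Wed (+2)  … (43 more years) …
  2000: Tue (+2)  2001: Wed (+1)  2002: Thu (+1)  2003: Fri (+1)  2004: Sun (+2)
  2005: Mon (+1) ✓  2006: Tue (+1)  2007: Wed (+1)  2008: Fri (+2)  2009: Sat (+1)
  2010: Sun (+1)  2011: Mon (+1) ✓  2012: Wed (+2)  2013: Thu (+1)
Monday years: 1949, 1955, 1960, 1966, 1977, 1983, 1988, 1994, 2005, 2011 — 10 in total.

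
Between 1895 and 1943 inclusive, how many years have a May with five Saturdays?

21

May has 31 days; it has five Saturdays when Saturday falls among the first (month-length − 28) days — i.e. when May 1 is one of Saturday/Friday/Thursday.
May 1 by year: 1895:Wed 1896:Fri✓ 1897:Sat✓ 1898:Sun 1899:Mon 1900:Tue 1901:Wed 1902:Thu✓ 1903:Fri✓ 1904:Sun 1905:Mon 1906:Tue 1907:Wed 1908:Fri✓ 1909:Sat✓ …(19 more)… 1929:Wed 1930:Thu✓ 1931:Fri✓ 1932:Sun 1933:Mon 1934:Tue 1935:Wed 1936:Fri✓ 1937:Sat✓ 1938:Sun 1939:Mon 1940:Wed 1941:Thu✓ 1942:Fri✓ 1943:Sat✓
Years with five Saturdays: 1896, 1897, 1902, 1903, 1908, 1909, 1913, 1914, 1915, 1919, 1920, 1924, 1925, 1926, 1930, 1931, 1936, 1937, 1941, 1942, 1943 → 21.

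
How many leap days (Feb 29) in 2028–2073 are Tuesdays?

2

Leap years in 2028–2073: 12 of them.
Feb 29 weekday advances by 5 (mod 7) from one leap year to the next four years later (or differs when a century non-leap intervenes).
Leap-day weekdays: 2028:Tue✓ 2032:Sun 2036:Fri 2040:Wed 2044:Mon 2048:Sat 2052:Thu 2056:Tue✓ 2060:Sun 2064:Fri 2068:Wed 2072:Mon
Tuesday: 2028, 2056 → 2.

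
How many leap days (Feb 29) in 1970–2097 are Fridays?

5

Leap years in 1970–2097: 32 of them.
Feb 29 weekday advances by 5 (mod 7) from one leap year to the next four years later (or differs when a century non-leap intervenes).
Leap-day weekdays: 1972:Tue 1976:Sun 1980:Fri✓ 1984:Wed 1988:Mon 1992:Sat 1996:Thu 2000:Tue 2004:Sun 2008:Fri✓ 2012:Wed 2016:Mon 2020:Sat …(6 more)… 2048:Sat 2052:Thu 2056:Tue 2060:Sun 2064:Fri✓ 2068:Wed 2072:Mon 2076:Sat 2080:Thu 2084:Tue 2088:Sun 2092:Fri✓ 2096:Wed
Friday: 1980, 2008, 2036, 2064, 2092 → 5.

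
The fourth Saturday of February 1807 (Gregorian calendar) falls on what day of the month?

28

February 1, 1807 is a Sunday, so the first Saturday is the 7th.
The fourth Saturday is 7 + 21 = 28.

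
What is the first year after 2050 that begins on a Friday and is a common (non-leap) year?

2055

Jan 1 advances by 2 weekdays after a leap year and by 1 after a common year.
2050: Jan 1 is Saturday.
2051: Sunday
2052: Monday (leap)
2053: Wednesday
2054: Thursday
2055: Friday
2055 begins on a Friday and is a common year.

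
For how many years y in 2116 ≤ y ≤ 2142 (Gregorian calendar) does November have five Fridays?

November has 30 days; it has five Fridays when Friday falls among the first (month-length − 28) days — i.e. when November 1 is one of Friday/Thursday.
November 1 by year: 2116:Sun 2117:Mon 2118:Tue 2119:Wed 2120:Fri✓ 2121:Sat 2122:Sun 2123:Mon 2124:Wed 2125:Thu✓ 2126:Fri✓ 2127:Sat 2128:Mon 2129:Tue 2130:Wed 2131:Thu✓ 2132:Sat 2133:Sun 2134:Mon 2135:Tue 2136:Thu✓ 2137:Fri✓ 2138:Sat 2139:Sun 2140:Tue 2141:Wed 2142:Thu✓
Years with five Fridays: 2120, 2125, 2126, 2131, 2136, 2137, 2142 → 7.

7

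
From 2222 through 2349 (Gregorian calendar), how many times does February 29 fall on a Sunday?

5

Leap years in 2222–2349: 31 of them.
Feb 29 weekday advances by 5 (mod 7) from one leap year to the next four years later (or differs when a century non-leap intervenes).
Leap-day weekdays: 2224:Sun✓ 2228:Fri 2232:Wed 2236:Mon 2240:Sat 2244:Thu 2248:Tue 2252:Sun✓ 2256:Fri 2260:Wed 2264:Mon 2268:Sat 2272:Thu …(5 more)… 2296:Sat 2304:Mon 2308:Sat 2312:Thu 2316:Tue 2320:Sun✓ 2324:Fri 2328:Wed 2332:Mon 2336:Sat 2340:Thu 2344:Tue 2348:Sun✓
Sunday: 2224, 2252, 2280, 2320, 2348 → 5.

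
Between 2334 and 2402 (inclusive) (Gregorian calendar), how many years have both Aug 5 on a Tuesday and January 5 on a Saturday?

2

Check each year's weekday for Aug 5 and January 5:
  2334: Sun/Fri  2335: Mon/Sat  2336: Wed/Sun  2337: Thu/Tue  2338: Fri/Wed  2339: Sat/Thu  2340: Mon/Fri  2341: Tue/Sun  2342: Wed/Mon  2343: Thu/Tue  2344: Sat/Wed  2345: Sun/Fri  2346: Mon/Sat  2347: Tue/Sun  …(41 more)…  2389: Sat/Thu  2390: Sun/Fri  2391: Mon/Sat  2392: Wed/Sun  2393: Thu/Tue  2394: Fri/Wed  2395: Sat/Thu  2396: Mon/Fri  2397: Tue/Sun  2398: Wed/Mon  2399: Thu/Tue  2400: Sat/Wed  2401: Sun/Fri  2402: Mon/Sat
Both conditions hold in: 2352, 2380 — 2.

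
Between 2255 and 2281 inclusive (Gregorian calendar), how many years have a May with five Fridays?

12

May has 31 days; it has five Fridays when Friday falls among the first (month-length − 28) days — i.e. when May 1 is one of Friday/Thursday/Wednesday.
May 1 by year: 2255:Tue 2256:Thu✓ 2257:Fri✓ 2258:Sat 2259:Sun 2260:Tue 2261:Wed✓ 2262:Thu✓ 2263:Fri✓ 2264:Sun 2265:Mon 2266:Tue 2267:Wed✓ 2268:Fri✓ 2269:Sat 2270:Sun 2271:Mon 2272:Wed✓ 2273:Thu✓ 2274:Fri✓ 2275:Sat 2276:Mon 2277:Tue 2278:Wed✓ 2279:Thu✓ 2280:Sat 2281:Sun
Years with five Fridays: 2256, 2257, 2261, 2262, 2263, 2267, 2268, 2272, 2273, 2274, 2278, 2279 → 12.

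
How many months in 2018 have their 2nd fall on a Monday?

Check the 2nd of each month of 2018: Jan 2: Tue, Feb 2: Fri, Mar 2: Fri, Apr 2: Mon, May 2: Wed, Jun 2: Sat, Jul 2: Mon, Aug 2: Thu, Sep 2: Sun, Oct 2: Tue, Nov 2: Fri, Dec 2: Sun.
Monday occurs in April, July — 2 months.

2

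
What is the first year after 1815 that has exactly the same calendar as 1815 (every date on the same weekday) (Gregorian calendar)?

Two years share a calendar iff Jan 1 falls on the same weekday and both are leap or both are common. 1815: Jan 1 is Sunday, common year.
1816: Jan 1 Monday, leap
1817: Jan 1 Wednesday, common
1818: Jan 1 Thursday, common
1819: Jan 1 Friday, common
1820: Jan 1 Saturday, leap
1821: Jan 1 Monday, common
1822: Jan 1 Tuesday, common
1823: Jan 1 Wednesday, common
1824: Jan 1 Thursday, leap
1825: Jan 1 Saturday, common
1826: Jan 1 Sunday, common
1826 matches on both conditions.

1826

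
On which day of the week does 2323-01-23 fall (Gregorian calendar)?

January 1, 2323 is a Monday.
January 23 is day 23 of the year, i.e. 22 days after Jan 1.
22 mod 7 = 1, so advance 1 weekday from Monday: Tuesday.

Tuesday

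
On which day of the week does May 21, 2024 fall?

January 1, 2024 is a Monday.
May 21 is day 142 of the year, i.e. 141 days after Jan 1.
141 mod 7 = 1, so advance 1 weekday from Monday: Tuesday.

Tuesday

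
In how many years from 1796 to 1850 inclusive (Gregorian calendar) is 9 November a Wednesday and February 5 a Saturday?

Check each year's weekday for 9 November and February 5:
  1796: Wed/Fri  1797: Thu/Sun  1798: Fri/Mon  1799: Sat/Tue  1800: Sun/Wed  1801: Mon/Thu  1802: Tue/Fri  1803: Wed/Sat ✓  1804: Fri/Sun  1805: Sat/Tue  1806: Sun/Wed  1807: Mon/Thu  1808: Wed/Fri  1809: Thu/Sun  …(27 more)…  1837: Thu/Sun  1838: Fri/Mon  1839: Sat/Tue  1840: Mon/Wed  1841: Tue/Fri  1842: Wed/Sat ✓  1843: Thu/Sun  1844: Sat/Mon  1845: Sun/Wed  1846: Mon/Thu  1847: Tue/Fri  1848: Thu/Sat  1849: Fri/Mon  1850: Sat/Tue
Both conditions hold in: 1803, 1814, 1825, 1831, 1842 — 5.

5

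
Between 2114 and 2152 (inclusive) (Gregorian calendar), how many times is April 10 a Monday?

Track April 10's weekday year by year (advancing +1, or +2 across a Feb 29):
  2114: Tue  2115: Wed (+1)  2116: Fri (+2)  2117: Sat (+1)  2118: Sun (+1)
  2119: Mon (+1) ✓  2120: Wed (+2)  2121: Thu (+1)  2122: Fri (+1)  2123: Sat (+1)
  2124: Mon (+2) ✓  2125: Tue (+1)  2126: Wed (+1)  2127: Thu (+1)  … (11 more years) …
  2139: Fri (+1)  2140: Sun (+2)  2141: Mon (+1) ✓  2142: Tue (+1)  2143: Wed (+1)
  2144: Fri (+2)  2145: Sat (+1)  2146: Sun (+1)  2147: Mon (+1) ✓  2148: Wed (+2)
  2149: Thu (+1)  2150: Fri (+1)  2151: Sat (+1)  2152: Mon (+2) ✓
Monday years: 2119, 2124, 2130, 2141, 2147, 2152 — 6 in total.

6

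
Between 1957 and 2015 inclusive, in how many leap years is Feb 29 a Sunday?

Leap years in 1957–2015: 14 of them.
Feb 29 weekday advances by 5 (mod 7) from one leap year to the next four years later (or differs when a century non-leap intervenes).
Leap-day weekdays: 1960:Mon 1964:Sat 1968:Thu 1972:Tue 1976:Sun✓ 1980:Fri 1984:Wed 1988:Mon 1992:Sat 1996:Thu 2000:Tue 2004:Sun✓ 2008:Fri 2012:Wed
Sunday: 1976, 2004 → 2.

2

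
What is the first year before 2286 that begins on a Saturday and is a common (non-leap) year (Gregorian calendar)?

2281

Jan 1 advances by 2 weekdays after a leap year and by 1 after a common year.
2286: Jan 1 is Friday.
2285: Thursday
2284: Tuesday (leap)
2283: Monday
2282: Sunday
2281: Saturday
2281 begins on a Saturday and is a common year.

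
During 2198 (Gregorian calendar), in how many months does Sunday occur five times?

4

A month of length L has five Sundays iff its first Sunday is on day ≤ L−28 (so day 1–3 in a 31-day month, 1–2 in a 30-day month, day 1 in a leap February).
Checking each month of 2198: Jan starts Mon (31d); Feb starts Thu (28d); Mar starts Thu (31d); Apr starts Sun (30d) ✓; May starts Tue (31d); Jun starts Fri (30d); Jul starts Sun (31d) ✓; Aug starts Wed (31d); Sep starts Sat (30d) ✓; Oct starts Mon (31d); Nov starts Thu (30d); Dec starts Sat (31d) ✓.
Five-Sunday months: April, July, September, December → 4.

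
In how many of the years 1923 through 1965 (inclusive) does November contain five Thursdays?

November has 30 days; it has five Thursdays when Thursday falls among the first (month-length − 28) days — i.e. when November 1 is one of Thursday/Wednesday.
November 1 by year: 1923:Thu✓ 1924:Sat 1925:Sun 1926:Mon 1927:Tue 1928:Thu✓ 1929:Fri 1930:Sat 1931:Sun 1932:Tue 1933:Wed✓ 1934:Thu✓ 1935:Fri 1936:Sun 1937:Mon …(13 more)… 1951:Thu✓ 1952:Sat 1953:Sun 1954:Mon 1955:Tue 1956:Thu✓ 1957:Fri 1958:Sat 1959:Sun 1960:Tue 1961:Wed✓ 1962:Thu✓ 1963:Fri 1964:Sun 1965:Mon
Years with five Thursdays: 1923, 1928, 1933, 1934, 1939, 1944, 1945, 1950, 1951, 1956, 1961, 1962 → 12.

12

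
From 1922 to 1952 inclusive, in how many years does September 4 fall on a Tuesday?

Track September 4's weekday year by year (advancing +1, or +2 across a Feb 29):
  1922: Mon  1923: Tue (+1) ✓  1924: Thu (+2)  1925: Fri (+1)  1926: Sat (+1)
  1927: Sun (+1)  1928: Tue (+2) ✓  1929: Wed (+1)  1930: Thu (+1)  1931: Fri (+1)
  1932: Sun (+2)  1933: Mon (+1)  1934: Tue (+1) ✓  1935: Wed (+1)  … (3 more years) …
  1939: Mon (+1)  1940: Wed (+2)  1941: Thu (+1)  1942: Fri (+1)  1943: Sat (+1)
  1944: Mon (+2)  1945: Tue (+1) ✓  1946: Wed (+1)  1947: Thu (+1)  1948: Sat (+2)
  1949: Sun (+1)  1950: Mon (+1)  1951: Tue (+1) ✓  1952: Thu (+2)
Tuesday years: 1923, 1928, 1934, 1945, 1951 — 5 in total.

5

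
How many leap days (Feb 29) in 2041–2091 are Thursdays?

2

Leap years in 2041–2091: 12 of them.
Feb 29 weekday advances by 5 (mod 7) from one leap year to the next four years later (or differs when a century non-leap intervenes).
Leap-day weekdays: 2044:Mon 2048:Sat 2052:Thu✓ 2056:Tue 2060:Sun 2064:Fri 2068:Wed 2072:Mon 2076:Sat 2080:Thu✓ 2084:Tue 2088:Sun
Thursday: 2052, 2080 → 2.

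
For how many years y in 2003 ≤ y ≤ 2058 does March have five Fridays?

24

March has 31 days; it has five Fridays when Friday falls among the first (month-length − 28) days — i.e. when March 1 is one of Friday/Thursday/Wednesday.
March 1 by year: 2003:Sat 2004:Mon 2005:Tue 2006:Wed✓ 2007:Thu✓ 2008:Sat 2009:Sun 2010:Mon 2011:Tue 2012:Thu✓ 2013:Fri✓ 2014:Sat 2015:Sun 2016:Tue 2017:Wed✓ …(26 more)… 2044:Tue 2045:Wed✓ 2046:Thu✓ 2047:Fri✓ 2048:Sun 2049:Mon 2050:Tue 2051:Wed✓ 2052:Fri✓ 2053:Sat 2054:Sun 2055:Mon 2056:Wed✓ 2057:Thu✓ 2058:Fri✓
Years with five Fridays: 2006, 2007, 2012, 2013, 2017, 2018, 2019, 2023, 2024, 2028, 2029, 2030, 2034, 2035, 2040, 2041, 2045, 2046, 2047, 2051, 2052, 2056, 2057, 2058 → 24.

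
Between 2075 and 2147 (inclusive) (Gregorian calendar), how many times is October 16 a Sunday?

11

Track October 16's weekday year by year (advancing +1, or +2 across a Feb 29):
  2075: Wed  2076: Fri (+2)  2077: Sat (+1)  2078: Sun (+1) ✓  2079: Mon (+1)
  2080: Wed (+2)  2081: Thu (+1)  2082: Fri (+1)  2083: Sat (+1)  2084: Mon (+2)
  2085: Tue (+1)  2086: Wed (+1)  2087: Thu (+1)  2088: Sat (+2)  … (45 more years) …
  2134: Sat (+1)  2135: Sun (+1) ✓  2136: Tue (+2)  2137: Wed (+1)  2138: Thu (+1)
  2139: Fri (+1)  2140: Sun (+2) ✓  2141: Mon (+1)  2142: Tue (+1)  2143: Wed (+1)
  2144: Fri (+2)  2145: Sat (+1)  2146: Sun (+1) ✓  2147: Mon (+1)
Sunday years: 2078, 2089, 2095, 2101, 2107, 2112, 2118, 2129, 2135, 2140, 2146 — 11 in total.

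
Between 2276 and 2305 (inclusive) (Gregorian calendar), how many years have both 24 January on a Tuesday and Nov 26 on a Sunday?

4

Check each year's weekday for 24 January and Nov 26:
  2276: Mon/Sun  2277: Wed/Mon  2278: Thu/Tue  2279: Fri/Wed  2280: Sat/Fri  2281: Mon/Sat  2282: Tue/Sun ✓  2283: Wed/Mon  2284: Thu/Wed  2285: Sat/Thu  2286: Sun/Fri  2287: Mon/Sat  2288: Tue/Mon  2289: Thu/Tue  2290: Fri/Wed  2291: Sat/Thu  2292: Sun/Sat  2293: Tue/Sun ✓  2294: Wed/Mon  2295: Thu/Tue  2296: Fri/Thu  2297: Sun/Fri  2298: Mon/Sat  2299: Tue/Sun ✓  2300: Wed/Mon  2301: Thu/Tue  2302: Fri/Wed  2303: Sat/Thu  2304: Sun/Sat  2305: Tue/Sun ✓
Both conditions hold in: 2282, 2293, 2299, 2305 — 4.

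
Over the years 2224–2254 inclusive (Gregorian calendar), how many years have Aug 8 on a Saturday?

4

Track Aug 8's weekday year by year (advancing +1, or +2 across a Feb 29):
  2224: Sun  2225: Mon (+1)  2226: Tue (+1)  2227: Wed (+1)  2228: Fri (+2)
  2229: Sat (+1) ✓  2230: Sun (+1)  2231: Mon (+1)  2232: Wed (+2)  2233: Thu (+1)
  2234: Fri (+1)  2235: Sat (+1) ✓  2236: Mon (+2)  2237: Tue (+1)  … (3 more years) …
  2241: Sun (+1)  2242: Mon (+1)  2243: Tue (+1)  2244: Thu (+2)  2245: Fri (+1)
  2246: Sat (+1) ✓  2247: Sun (+1)  2248: Tue (+2)  2249: Wed (+1)  2250: Thu (+1)
  2251: Fri (+1)  2252: Sun (+2)  2253: Mon (+1)  2254: Tue (+1)
Saturday years: 2229, 2235, 2240, 2246 — 4 in total.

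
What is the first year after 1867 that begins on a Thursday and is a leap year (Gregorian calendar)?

1880

Jan 1 advances by 2 weekdays after a leap year and by 1 after a common year.
1867: Jan 1 is Tuesday.
1868: Wednesday (leap)
1869: Friday
1870: Saturday
1871: Sunday
1872: Monday (leap)
1873: Wednesday
1874: Thursday
1875: Friday
1876: Saturday (leap)
1877: Monday
1878: Tuesday
1879: Wednesday
1880: Thursday (leap)
1880 begins on a Thursday and is a leap year.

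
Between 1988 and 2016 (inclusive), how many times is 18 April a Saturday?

Track 18 April's weekday year by year (advancing +1, or +2 across a Feb 29):
  1988: Mon  1989: Tue (+1)  1990: Wed (+1)  1991: Thu (+1)  1992: Sat (+2) ✓
  1993: Sun (+1)  1994: Mon (+1)  1995: Tue (+1)  1996: Thu (+2)  1997: Fri (+1)
  1998: Sat (+1) ✓  1999: Sun (+1)  2000: Tue (+2)  2001: Wed (+1)  2002: Thu (+1)
  2003: Fri (+1)  2004: Sun (+2)  2005: Mon (+1)  2006: Tue (+1)  2007: Wed (+1)
  2008: Fri (+2)  2009: Sat (+1) ✓  2010: Sun (+1)  2011: Mon (+1)  2012: Wed (+2)
  2013: Thu (+1)  2014: Fri (+1)  2015: Sat (+1) ✓  2016: Mon (+2)
Saturday years: 1992, 1998, 2009, 2015 — 4 in total.

4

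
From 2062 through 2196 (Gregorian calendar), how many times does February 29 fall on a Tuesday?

4

Leap years in 2062–2196: 33 of them.
Feb 29 weekday advances by 5 (mod 7) from one leap year to the next four years later (or differs when a century non-leap intervenes).
Leap-day weekdays: 2064:Fri 2068:Wed 2072:Mon 2076:Sat 2080:Thu 2084:Tue✓ 2088:Sun 2092:Fri 2096:Wed 2104:Fri 2108:Wed 2112:Mon 2116:Sat …(7 more)… 2148:Thu 2152:Tue✓ 2156:Sun 2160:Fri 2164:Wed 2168:Mon 2172:Sat 2176:Thu 2180:Tue✓ 2184:Sun 2188:Fri 2192:Wed 2196:Mon
Tuesday: 2084, 2124, 2152, 2180 → 4.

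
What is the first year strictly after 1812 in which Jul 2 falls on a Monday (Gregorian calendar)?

1821

From one year to the next, a fixed date's weekday advances by 1, or by 2 when a Feb 29 lies between the two dates.
1812: July 2 is Thursday.
1813: Friday (+1)
1814: Saturday (+1)
1815: Sunday (+1)
1816: Tuesday (+2)
1817: Wednesday (+1)
1818: Thursday (+1)
1819: Friday (+1)
1820: Sunday (+2)
1821: Monday (+1)
Jul 2 falls on a Monday in 1821.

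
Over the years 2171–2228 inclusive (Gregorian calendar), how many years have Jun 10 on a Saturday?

8

Track Jun 10's weekday year by year (advancing +1, or +2 across a Feb 29):
  2171: Mon  2172: Wed (+2)  2173: Thu (+1)  2174: Fri (+1)  2175: Sat (+1) ✓
  2176: Mon (+2)  2177: Tue (+1)  2178: Wed (+1)  2179: Thu (+1)  2180: Sat (+2) ✓
  2181: Sun (+1)  2182: Mon (+1)  2183: Tue (+1)  2184: Thu (+2)  … (30 more years) …
  2215: Sat (+1) ✓  2216: Mon (+2)  2217: Tue (+1)  2218: Wed (+1)  2219: Thu (+1)
  2220: Sat (+2) ✓  2221: Sun (+1)  2222: Mon (+1)  2223: Tue (+1)  2224: Thu (+2)
  2225: Fri (+1)  2226: Sat (+1) ✓  2227: Sun (+1)  2228: Tue (+2)
Saturday years: 2175, 2180, 2186, 2197, 2209, 2215, 2220, 2226 — 8 in total.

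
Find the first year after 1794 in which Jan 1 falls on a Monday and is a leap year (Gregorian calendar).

Jan 1 advances by 2 weekdays after a leap year and by 1 after a common year.
1794: Jan 1 is Wednesday.
1795: Thursday
1796: Friday (leap)
1797: Sunday
1798: Monday
1799: Tuesday
1800: Wednesday
1801: Thursday
1802: Friday
1803: Saturday
1804: Sunday (leap)
1805: Tuesday
1806: Wednesday
1807: Thursday
1808: Friday (leap)
1809: Sunday
1810: Monday
1811: Tuesday
1812: Wednesday (leap)
1813: Friday
1814: Saturday
1815: Sunday
1816: Monday (leap)
1816 begins on a Monday and is a leap year.

1816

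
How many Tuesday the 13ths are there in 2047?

Check the 13th of each month of 2047: Jan 13: Sun, Feb 13: Wed, Mar 13: Wed, Apr 13: Sat, May 13: Mon, Jun 13: Thu, Jul 13: Sat, Aug 13: Tue, Sep 13: Fri, Oct 13: Sun, Nov 13: Wed, Dec 13: Fri.
Tuesday occurs in August — 1 month.

1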